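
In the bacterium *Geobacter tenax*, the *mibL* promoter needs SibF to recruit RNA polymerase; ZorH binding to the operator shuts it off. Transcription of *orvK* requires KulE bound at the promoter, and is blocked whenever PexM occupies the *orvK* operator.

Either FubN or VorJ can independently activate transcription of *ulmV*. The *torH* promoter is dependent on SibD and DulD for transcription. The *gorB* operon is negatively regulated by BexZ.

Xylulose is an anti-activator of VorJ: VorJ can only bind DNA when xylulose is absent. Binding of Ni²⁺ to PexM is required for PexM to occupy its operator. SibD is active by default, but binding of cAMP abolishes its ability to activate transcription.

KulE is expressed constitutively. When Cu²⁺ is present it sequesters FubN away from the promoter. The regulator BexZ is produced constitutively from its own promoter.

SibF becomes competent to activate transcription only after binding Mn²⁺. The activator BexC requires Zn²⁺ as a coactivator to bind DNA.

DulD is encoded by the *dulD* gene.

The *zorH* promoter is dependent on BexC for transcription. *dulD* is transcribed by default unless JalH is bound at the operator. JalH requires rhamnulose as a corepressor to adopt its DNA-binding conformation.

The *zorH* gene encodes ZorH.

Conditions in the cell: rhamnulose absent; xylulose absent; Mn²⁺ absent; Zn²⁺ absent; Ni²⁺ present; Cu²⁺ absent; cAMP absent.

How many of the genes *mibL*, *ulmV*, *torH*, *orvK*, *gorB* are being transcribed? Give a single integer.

2

Zn²⁺ is absent, so BexC is inactive.
Required activator BexC is absent, so *zorH* is not transcribed.
So ZorH is not produced.
Mn²⁺ is absent, so SibF is inactive.
Required activator SibF is absent, so *mibL* is not transcribed.
→ *mibL* is OFF.
Cu²⁺ is absent, so FubN is active.
Xylulose is absent, so VorJ is active.
Activator FubN is present, so *ulmV* is transcribed.
→ *ulmV* is ON.
cAMP is absent, so SibD is active.
Rhamnulose is absent, so JalH is inactive.
With no repressor bound, *dulD* is transcribed.
So DulD is produced and active.
No repressor is bound and SibD and DulD are active, so *torH* is transcribed.
→ *torH* is ON.
KulE is produced constitutively and is active.
Ni²⁺ is present, so PexM is active.
With repressor PexM bound, *orvK* is not transcribed.
→ *orvK* is OFF.
BexZ is produced constitutively and is active.
With repressor BexZ bound, *gorB* is not transcribed.
→ *gorB* is OFF.
2 of the 5 genes are transcribed.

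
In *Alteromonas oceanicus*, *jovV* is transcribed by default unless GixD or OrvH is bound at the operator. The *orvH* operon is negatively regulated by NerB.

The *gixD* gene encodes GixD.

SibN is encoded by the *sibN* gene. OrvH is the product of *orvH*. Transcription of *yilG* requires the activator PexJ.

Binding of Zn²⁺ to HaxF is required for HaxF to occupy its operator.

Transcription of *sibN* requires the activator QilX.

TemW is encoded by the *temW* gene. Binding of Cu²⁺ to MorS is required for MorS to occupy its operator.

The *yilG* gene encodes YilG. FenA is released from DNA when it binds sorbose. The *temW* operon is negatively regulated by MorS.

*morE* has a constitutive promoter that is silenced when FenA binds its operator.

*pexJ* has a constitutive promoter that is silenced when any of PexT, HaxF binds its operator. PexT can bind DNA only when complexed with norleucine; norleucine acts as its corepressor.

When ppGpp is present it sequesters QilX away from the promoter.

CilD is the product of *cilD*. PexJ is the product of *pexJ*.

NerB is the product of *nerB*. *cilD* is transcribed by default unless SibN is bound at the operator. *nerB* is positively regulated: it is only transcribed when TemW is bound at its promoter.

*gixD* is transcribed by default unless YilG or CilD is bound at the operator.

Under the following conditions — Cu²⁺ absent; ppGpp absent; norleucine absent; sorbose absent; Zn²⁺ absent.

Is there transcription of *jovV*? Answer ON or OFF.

ON

Norleucine is absent, so PexT is inactive.
Zn²⁺ is absent, so HaxF is inactive.
With no repressor bound, *pexJ* is transcribed.
So PexJ is produced and active.
No repressor is bound and PexJ is active, so *yilG* is transcribed.
So YilG is produced and active.
ppGpp is absent, so QilX is active.
No repressor is bound and QilX is active, so *sibN* is transcribed.
So SibN is produced and active.
With repressor SibN bound, *cilD* is not transcribed.
So CilD is not produced.
With repressor YilG bound, *gixD* is not transcribed.
So GixD is not produced.
Cu²⁺ is absent, so MorS is inactive.
With no repressor bound, *temW* is transcribed.
So TemW is produced and active.
No repressor is bound and TemW is active, so *nerB* is transcribed.
So NerB is produced and active.
With repressor NerB bound, *orvH* is not transcribed.
So OrvH is not produced.
With no repressor bound, *jovV* is transcribed.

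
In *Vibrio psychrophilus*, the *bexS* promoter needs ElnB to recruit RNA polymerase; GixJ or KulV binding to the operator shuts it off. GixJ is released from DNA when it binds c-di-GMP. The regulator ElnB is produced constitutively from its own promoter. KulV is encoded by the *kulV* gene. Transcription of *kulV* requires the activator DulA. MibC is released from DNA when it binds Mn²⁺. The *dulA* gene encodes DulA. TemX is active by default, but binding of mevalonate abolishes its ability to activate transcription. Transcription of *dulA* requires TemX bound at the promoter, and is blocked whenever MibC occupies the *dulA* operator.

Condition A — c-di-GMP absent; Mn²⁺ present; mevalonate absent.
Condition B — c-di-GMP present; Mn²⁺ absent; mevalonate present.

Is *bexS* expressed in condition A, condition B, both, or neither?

B only

Condition A:
c-di-GMP is absent, so GixJ is active.
ElnB is produced constitutively and is active.
Mn²⁺ is present, so MibC is inactive.
Mevalonate is absent, so TemX is active.
No repressor is bound and TemX is active, so *dulA* is transcribed.
So DulA is produced and active.
No repressor is bound and DulA is active, so *kulV* is transcribed.
So KulV is produced and active.
With repressor GixJ bound, *bexS* is not transcribed.
→ *bexS* is OFF in A.
Condition B:
c-di-GMP is present, so GixJ is inactive.
ElnB is produced constitutively and is active.
Mn²⁺ is absent, so MibC is active.
Mevalonate is present, so TemX is inactive.
With repressor MibC bound, *dulA* is not transcribed.
So DulA is not produced.
Required activator DulA is absent, so *kulV* is not transcribed.
So KulV is not produced.
No repressor is bound and ElnB is active, so *bexS* is transcribed.
→ *bexS* is ON in B.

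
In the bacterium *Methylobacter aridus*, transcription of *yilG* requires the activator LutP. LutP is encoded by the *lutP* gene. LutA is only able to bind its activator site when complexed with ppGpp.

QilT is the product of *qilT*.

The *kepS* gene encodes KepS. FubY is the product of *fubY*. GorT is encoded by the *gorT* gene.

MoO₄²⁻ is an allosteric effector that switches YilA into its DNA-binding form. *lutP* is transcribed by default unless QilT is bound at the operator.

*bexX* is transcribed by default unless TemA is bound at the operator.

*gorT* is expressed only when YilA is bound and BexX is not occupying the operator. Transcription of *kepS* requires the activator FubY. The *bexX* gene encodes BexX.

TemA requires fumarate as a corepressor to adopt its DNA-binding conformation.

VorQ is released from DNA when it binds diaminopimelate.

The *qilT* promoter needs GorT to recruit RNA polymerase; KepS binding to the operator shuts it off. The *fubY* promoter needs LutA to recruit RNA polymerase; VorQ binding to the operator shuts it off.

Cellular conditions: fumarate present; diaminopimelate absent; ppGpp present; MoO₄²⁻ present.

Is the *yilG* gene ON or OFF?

OFF

Fumarate is present, so TemA is active.
With repressor TemA bound, *bexX* is not transcribed.
So BexX is not produced.
MoO₄²⁻ is present, so YilA is active.
No repressor is bound and YilA is active, so *gorT* is transcribed.
So GorT is produced and active.
Diaminopimelate is absent, so VorQ is active.
ppGpp is present, so LutA is active.
With repressor VorQ bound, *fubY* is not transcribed.
So FubY is not produced.
Required activator FubY is absent, so *kepS* is not transcribed.
So KepS is not produced.
No repressor is bound and GorT is active, so *qilT* is transcribed.
So QilT is produced and active.
With repressor QilT bound, *lutP* is not transcribed.
So LutP is not produced.
Required activator LutP is absent, so *yilG* is not transcribed.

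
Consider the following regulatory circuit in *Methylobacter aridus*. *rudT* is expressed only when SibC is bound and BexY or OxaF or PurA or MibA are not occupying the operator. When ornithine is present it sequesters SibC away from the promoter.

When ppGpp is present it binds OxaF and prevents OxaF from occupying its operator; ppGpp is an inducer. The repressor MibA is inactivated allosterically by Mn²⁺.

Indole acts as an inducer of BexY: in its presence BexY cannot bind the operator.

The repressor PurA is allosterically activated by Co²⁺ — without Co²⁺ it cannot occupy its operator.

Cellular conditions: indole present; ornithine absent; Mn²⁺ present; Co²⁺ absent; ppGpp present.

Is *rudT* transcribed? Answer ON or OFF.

Indole is present, so BexY is inactive.
ppGpp is present, so OxaF is inactive.
Co²⁺ is absent, so PurA is inactive.
Ornithine is absent, so SibC is active.
Mn²⁺ is present, so MibA is inactive.
No repressor is bound and SibC is active, so *rudT* is transcribed.

ON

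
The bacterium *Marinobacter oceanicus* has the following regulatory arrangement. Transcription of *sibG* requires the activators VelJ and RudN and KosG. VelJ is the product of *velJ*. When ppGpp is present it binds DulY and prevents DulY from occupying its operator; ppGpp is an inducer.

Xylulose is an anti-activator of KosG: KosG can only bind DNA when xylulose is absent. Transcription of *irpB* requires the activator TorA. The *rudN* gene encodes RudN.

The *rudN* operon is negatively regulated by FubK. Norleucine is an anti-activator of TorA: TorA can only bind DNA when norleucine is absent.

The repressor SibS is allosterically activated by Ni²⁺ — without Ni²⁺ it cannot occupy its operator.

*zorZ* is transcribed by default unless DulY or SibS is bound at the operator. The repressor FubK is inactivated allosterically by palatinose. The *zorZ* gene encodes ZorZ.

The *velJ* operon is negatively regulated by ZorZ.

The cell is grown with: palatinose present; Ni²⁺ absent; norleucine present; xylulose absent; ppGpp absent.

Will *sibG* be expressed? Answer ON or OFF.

ppGpp is absent, so DulY is active.
Ni²⁺ is absent, so SibS is inactive.
With repressor DulY bound, *zorZ* is not transcribed.
So ZorZ is not produced.
With no repressor bound, *velJ* is transcribed.
So VelJ is produced and active.
Palatinose is present, so FubK is inactive.
With no repressor bound, *rudN* is transcribed.
So RudN is produced and active.
Xylulose is absent, so KosG is active.
No repressor is bound and VelJ and RudN and KosG are active, so *sibG* is transcribed.

ON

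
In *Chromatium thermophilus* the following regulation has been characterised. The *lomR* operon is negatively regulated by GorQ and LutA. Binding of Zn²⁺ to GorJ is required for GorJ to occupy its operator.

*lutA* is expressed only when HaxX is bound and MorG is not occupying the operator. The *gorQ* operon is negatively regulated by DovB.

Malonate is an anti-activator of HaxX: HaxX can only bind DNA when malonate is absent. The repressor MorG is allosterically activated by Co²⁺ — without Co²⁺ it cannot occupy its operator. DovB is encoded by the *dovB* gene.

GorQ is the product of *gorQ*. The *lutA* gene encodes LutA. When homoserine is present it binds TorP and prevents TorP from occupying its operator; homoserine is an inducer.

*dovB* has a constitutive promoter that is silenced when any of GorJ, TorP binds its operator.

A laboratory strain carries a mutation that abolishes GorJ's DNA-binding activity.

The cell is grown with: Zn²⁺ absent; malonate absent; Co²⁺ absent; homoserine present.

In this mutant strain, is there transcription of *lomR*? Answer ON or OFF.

GorJ is non-functional in this strain, so it has no effect.
Homoserine is present, so TorP is inactive.
With no repressor bound, *dovB* is transcribed.
So DovB is produced and active.
With repressor DovB bound, *gorQ* is not transcribed.
So GorQ is not produced.
Co²⁺ is absent, so MorG is inactive.
Malonate is absent, so HaxX is active.
No repressor is bound and HaxX is active, so *lutA* is transcribed.
So LutA is produced and active.
With repressor LutA bound, *lomR* is not transcribed.

OFF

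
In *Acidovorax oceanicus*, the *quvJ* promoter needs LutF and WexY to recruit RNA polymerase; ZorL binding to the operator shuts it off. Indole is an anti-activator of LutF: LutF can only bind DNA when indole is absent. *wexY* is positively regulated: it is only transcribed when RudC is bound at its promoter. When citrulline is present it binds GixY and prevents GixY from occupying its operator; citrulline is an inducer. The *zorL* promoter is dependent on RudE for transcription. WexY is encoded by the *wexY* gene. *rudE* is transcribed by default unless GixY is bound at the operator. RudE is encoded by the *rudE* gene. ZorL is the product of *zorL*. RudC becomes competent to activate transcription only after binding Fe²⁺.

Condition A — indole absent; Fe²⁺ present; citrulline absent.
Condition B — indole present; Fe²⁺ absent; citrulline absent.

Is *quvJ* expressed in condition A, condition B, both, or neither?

A only

Condition A:
Indole is absent, so LutF is active.
Fe²⁺ is present, so RudC is active.
No repressor is bound and RudC is active, so *wexY* is transcribed.
So WexY is produced and active.
Citrulline is absent, so GixY is active.
With repressor GixY bound, *rudE* is not transcribed.
So RudE is not produced.
Required activator RudE is absent, so *zorL* is not transcribed.
So ZorL is not produced.
No repressor is bound and LutF and WexY are active, so *quvJ* is transcribed.
→ *quvJ* is ON in A.
Condition B:
Indole is present, so LutF is inactive.
Fe²⁺ is absent, so RudC is inactive.
Required activator RudC is absent, so *wexY* is not transcribed.
So WexY is not produced.
Citrulline is absent, so GixY is active.
With repressor GixY bound, *rudE* is not transcribed.
So RudE is not produced.
Required activator RudE is absent, so *zorL* is not transcribed.
So ZorL is not produced.
Required activator LutF is absent, so *quvJ* is not transcribed.
→ *quvJ* is OFF in B.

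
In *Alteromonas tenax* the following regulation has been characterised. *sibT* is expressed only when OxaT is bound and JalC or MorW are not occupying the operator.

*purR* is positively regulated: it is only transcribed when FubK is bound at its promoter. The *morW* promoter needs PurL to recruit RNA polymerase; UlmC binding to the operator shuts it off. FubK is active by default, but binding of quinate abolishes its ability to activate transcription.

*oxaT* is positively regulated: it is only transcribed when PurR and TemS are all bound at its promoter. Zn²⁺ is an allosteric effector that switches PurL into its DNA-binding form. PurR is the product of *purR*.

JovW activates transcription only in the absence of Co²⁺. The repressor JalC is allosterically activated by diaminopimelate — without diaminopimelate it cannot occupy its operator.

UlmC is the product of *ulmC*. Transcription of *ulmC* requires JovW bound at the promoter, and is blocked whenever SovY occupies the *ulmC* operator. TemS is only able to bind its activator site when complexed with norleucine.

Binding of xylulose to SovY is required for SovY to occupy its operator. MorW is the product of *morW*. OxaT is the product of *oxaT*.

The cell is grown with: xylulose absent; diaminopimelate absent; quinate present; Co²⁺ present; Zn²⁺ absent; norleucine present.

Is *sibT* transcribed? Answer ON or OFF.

Quinate is present, so FubK is inactive.
Required activator FubK is absent, so *purR* is not transcribed.
So PurR is not produced.
Norleucine is present, so TemS is active.
Required activator PurR is absent, so *oxaT* is not transcribed.
So OxaT is not produced.
Diaminopimelate is absent, so JalC is inactive.
Zn²⁺ is absent, so PurL is inactive.
Co²⁺ is present, so JovW is inactive.
Xylulose is absent, so SovY is inactive.
Required activator JovW is absent, so *ulmC* is not transcribed.
So UlmC is not produced.
Required activator PurL is absent, so *morW* is not transcribed.
So MorW is not produced.
Required activator OxaT is absent, so *sibT* is not transcribed.

OFF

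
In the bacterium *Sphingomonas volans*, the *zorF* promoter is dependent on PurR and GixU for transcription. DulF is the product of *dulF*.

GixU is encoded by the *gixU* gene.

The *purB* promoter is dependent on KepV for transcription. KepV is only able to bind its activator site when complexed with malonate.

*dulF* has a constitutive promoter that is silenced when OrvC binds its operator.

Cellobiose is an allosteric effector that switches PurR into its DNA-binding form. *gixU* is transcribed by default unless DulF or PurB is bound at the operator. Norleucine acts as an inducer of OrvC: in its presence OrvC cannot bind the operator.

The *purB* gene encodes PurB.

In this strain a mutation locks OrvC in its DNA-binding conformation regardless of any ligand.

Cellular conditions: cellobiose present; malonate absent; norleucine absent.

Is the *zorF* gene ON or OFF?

ON

Cellobiose is present, so PurR is active.
OrvC is constitutively active in this strain.
With repressor OrvC bound, *dulF* is not transcribed.
So DulF is not produced.
Malonate is absent, so KepV is inactive.
Required activator KepV is absent, so *purB* is not transcribed.
So PurB is not produced.
With no repressor bound, *gixU* is transcribed.
So GixU is produced and active.
No repressor is bound and PurR and GixU are active, so *zorF* is transcribed.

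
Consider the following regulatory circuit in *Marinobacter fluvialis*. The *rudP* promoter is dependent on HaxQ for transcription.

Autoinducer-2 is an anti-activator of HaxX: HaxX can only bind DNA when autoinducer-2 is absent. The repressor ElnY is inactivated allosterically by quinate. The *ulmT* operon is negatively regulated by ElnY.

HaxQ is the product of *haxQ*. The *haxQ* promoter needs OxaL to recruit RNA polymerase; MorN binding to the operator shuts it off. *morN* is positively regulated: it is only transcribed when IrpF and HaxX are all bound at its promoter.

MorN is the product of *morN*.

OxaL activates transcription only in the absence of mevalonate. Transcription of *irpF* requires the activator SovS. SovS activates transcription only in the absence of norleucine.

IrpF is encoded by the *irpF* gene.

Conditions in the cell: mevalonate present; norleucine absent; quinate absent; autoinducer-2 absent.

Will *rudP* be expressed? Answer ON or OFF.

Norleucine is absent, so SovS is active.
No repressor is bound and SovS is active, so *irpF* is transcribed.
So IrpF is produced and active.
Autoinducer-2 is absent, so HaxX is active.
No repressor is bound and IrpF and HaxX are active, so *morN* is transcribed.
So MorN is produced and active.
Mevalonate is present, so OxaL is inactive.
With repressor MorN bound, *haxQ* is not transcribed.
So HaxQ is not produced.
Required activator HaxQ is absent, so *rudP* is not transcribed.

OFF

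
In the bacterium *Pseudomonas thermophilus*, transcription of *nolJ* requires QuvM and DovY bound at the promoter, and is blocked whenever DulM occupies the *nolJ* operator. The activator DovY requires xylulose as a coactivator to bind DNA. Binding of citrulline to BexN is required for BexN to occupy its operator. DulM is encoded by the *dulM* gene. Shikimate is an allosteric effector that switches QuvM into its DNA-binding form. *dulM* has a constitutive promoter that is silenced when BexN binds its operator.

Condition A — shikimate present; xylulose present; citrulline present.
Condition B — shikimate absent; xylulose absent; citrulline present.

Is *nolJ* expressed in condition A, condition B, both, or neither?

A only

Condition A:
Shikimate is present, so QuvM is active.
Xylulose is present, so DovY is active.
Citrulline is present, so BexN is active.
With repressor BexN bound, *dulM* is not transcribed.
So DulM is not produced.
No repressor is bound and QuvM and DovY are active, so *nolJ* is transcribed.
→ *nolJ* is ON in A.
Condition B:
Shikimate is absent, so QuvM is inactive.
Xylulose is absent, so DovY is inactive.
Citrulline is present, so BexN is active.
With repressor BexN bound, *dulM* is not transcribed.
So DulM is not produced.
Required activator QuvM is absent, so *nolJ* is not transcribed.
→ *nolJ* is OFF in B.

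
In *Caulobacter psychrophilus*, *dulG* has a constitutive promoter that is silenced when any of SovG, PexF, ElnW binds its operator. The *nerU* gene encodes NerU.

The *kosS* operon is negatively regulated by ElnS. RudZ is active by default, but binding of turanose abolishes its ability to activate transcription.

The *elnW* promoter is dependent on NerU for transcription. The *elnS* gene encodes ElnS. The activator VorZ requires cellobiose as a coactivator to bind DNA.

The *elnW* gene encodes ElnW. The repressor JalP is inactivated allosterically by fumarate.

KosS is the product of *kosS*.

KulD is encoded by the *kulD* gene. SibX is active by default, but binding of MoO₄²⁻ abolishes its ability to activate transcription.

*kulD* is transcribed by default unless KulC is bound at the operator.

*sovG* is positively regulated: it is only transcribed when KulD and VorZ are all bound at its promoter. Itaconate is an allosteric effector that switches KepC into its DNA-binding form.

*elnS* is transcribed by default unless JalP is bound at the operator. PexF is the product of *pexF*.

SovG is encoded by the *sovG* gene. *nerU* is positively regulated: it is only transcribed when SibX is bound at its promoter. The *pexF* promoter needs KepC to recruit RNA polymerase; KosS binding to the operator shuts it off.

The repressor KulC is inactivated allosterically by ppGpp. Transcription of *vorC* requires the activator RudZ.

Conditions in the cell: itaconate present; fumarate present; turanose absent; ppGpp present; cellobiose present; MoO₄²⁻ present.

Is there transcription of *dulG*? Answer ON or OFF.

OFF

ppGpp is present, so KulC is inactive.
With no repressor bound, *kulD* is transcribed.
So KulD is produced and active.
Cellobiose is present, so VorZ is active.
No repressor is bound and KulD and VorZ are active, so *sovG* is transcribed.
So SovG is produced and active.
Fumarate is present, so JalP is inactive.
With no repressor bound, *elnS* is transcribed.
So ElnS is produced and active.
With repressor ElnS bound, *kosS* is not transcribed.
So KosS is not produced.
Itaconate is present, so KepC is active.
No repressor is bound and KepC is active, so *pexF* is transcribed.
So PexF is produced and active.
MoO₄²⁻ is present, so SibX is inactive.
Required activator SibX is absent, so *nerU* is not transcribed.
So NerU is not produced.
Required activator NerU is absent, so *elnW* is not transcribed.
So ElnW is not produced.
With repressor SovG bound, *dulG* is not transcribed.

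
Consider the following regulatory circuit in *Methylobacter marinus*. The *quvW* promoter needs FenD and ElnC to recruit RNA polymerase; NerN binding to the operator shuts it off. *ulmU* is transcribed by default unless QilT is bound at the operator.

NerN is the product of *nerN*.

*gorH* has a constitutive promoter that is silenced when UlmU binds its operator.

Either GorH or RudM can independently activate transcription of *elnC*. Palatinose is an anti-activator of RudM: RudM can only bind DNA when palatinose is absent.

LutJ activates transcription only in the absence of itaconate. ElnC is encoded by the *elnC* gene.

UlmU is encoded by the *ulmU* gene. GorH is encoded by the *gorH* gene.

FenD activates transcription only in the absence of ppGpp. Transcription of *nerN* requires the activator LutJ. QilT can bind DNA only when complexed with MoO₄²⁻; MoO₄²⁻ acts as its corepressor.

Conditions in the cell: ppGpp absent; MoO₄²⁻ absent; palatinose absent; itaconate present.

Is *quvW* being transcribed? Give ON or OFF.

ON

ppGpp is absent, so FenD is active.
MoO₄²⁻ is absent, so QilT is inactive.
With no repressor bound, *ulmU* is transcribed.
So UlmU is produced and active.
With repressor UlmU bound, *gorH* is not transcribed.
So GorH is not produced.
Palatinose is absent, so RudM is active.
Activator RudM is present, so *elnC* is transcribed.
So ElnC is produced and active.
Itaconate is present, so LutJ is inactive.
Required activator LutJ is absent, so *nerN* is not transcribed.
So NerN is not produced.
No repressor is bound and FenD and ElnC are active, so *quvW* is transcribed.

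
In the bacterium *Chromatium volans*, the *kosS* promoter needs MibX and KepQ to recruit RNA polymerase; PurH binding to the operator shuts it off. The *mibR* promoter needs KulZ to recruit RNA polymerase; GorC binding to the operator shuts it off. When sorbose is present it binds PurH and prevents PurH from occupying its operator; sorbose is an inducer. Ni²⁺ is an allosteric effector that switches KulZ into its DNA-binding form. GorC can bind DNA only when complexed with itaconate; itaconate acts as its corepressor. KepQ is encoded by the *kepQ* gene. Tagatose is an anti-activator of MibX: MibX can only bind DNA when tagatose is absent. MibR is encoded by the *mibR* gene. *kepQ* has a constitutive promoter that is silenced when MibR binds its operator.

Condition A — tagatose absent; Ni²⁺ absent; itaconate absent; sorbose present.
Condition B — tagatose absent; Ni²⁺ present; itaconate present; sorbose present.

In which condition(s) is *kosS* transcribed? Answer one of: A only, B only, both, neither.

both

Condition A:
Tagatose is absent, so MibX is active.
Ni²⁺ is absent, so KulZ is inactive.
Itaconate is absent, so GorC is inactive.
Required activator KulZ is absent, so *mibR* is not transcribed.
So MibR is not produced.
With no repressor bound, *kepQ* is transcribed.
So KepQ is produced and active.
Sorbose is present, so PurH is inactive.
No repressor is bound and MibX and KepQ are active, so *kosS* is transcribed.
→ *kosS* is ON in A.
Condition B:
Tagatose is absent, so MibX is active.
Ni²⁺ is present, so KulZ is active.
Itaconate is present, so GorC is active.
With repressor GorC bound, *mibR* is not transcribed.
So MibR is not produced.
With no repressor bound, *kepQ* is transcribed.
So KepQ is produced and active.
Sorbose is present, so PurH is inactive.
No repressor is bound and MibX and KepQ are active, so *kosS* is transcribed.
→ *kosS* is ON in B.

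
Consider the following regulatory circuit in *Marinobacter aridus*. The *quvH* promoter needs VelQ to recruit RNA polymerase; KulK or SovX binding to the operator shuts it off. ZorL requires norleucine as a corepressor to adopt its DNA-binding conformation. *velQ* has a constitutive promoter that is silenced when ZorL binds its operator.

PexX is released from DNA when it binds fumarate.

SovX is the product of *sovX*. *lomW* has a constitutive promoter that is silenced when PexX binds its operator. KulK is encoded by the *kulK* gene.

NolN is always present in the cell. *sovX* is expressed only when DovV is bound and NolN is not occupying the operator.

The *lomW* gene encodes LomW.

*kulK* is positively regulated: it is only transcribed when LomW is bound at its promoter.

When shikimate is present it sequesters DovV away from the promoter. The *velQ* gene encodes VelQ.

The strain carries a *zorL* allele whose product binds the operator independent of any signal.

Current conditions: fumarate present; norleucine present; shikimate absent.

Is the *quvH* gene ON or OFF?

OFF

Fumarate is present, so PexX is inactive.
With no repressor bound, *lomW* is transcribed.
So LomW is produced and active.
No repressor is bound and LomW is active, so *kulK* is transcribed.
So KulK is produced and active.
ZorL is constitutively active in this strain.
With repressor ZorL bound, *velQ* is not transcribed.
So VelQ is not produced.
Shikimate is absent, so DovV is active.
NolN is produced constitutively and is active.
With repressor NolN bound, *sovX* is not transcribed.
So SovX is not produced.
With repressor KulK bound, *quvH* is not transcribed.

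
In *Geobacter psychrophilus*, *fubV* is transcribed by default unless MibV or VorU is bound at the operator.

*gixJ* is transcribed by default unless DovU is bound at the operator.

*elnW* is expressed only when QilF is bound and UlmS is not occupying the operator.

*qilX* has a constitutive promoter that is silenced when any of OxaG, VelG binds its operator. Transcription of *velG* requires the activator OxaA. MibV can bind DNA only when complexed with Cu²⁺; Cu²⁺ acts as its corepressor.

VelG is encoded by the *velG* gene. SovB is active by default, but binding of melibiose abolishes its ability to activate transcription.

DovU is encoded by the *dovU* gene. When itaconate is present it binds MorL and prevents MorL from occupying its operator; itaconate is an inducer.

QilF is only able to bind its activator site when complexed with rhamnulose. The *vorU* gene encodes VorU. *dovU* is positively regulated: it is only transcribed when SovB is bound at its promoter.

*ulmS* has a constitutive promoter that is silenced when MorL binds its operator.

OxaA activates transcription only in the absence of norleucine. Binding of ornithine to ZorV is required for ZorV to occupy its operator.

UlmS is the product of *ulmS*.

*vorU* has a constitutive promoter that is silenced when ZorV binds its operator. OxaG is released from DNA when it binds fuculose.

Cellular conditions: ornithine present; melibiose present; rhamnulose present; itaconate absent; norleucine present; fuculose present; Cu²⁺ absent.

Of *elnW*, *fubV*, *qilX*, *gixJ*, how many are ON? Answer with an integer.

4

Itaconate is absent, so MorL is active.
With repressor MorL bound, *ulmS* is not transcribed.
So UlmS is not produced.
Rhamnulose is present, so QilF is active.
No repressor is bound and QilF is active, so *elnW* is transcribed.
→ *elnW* is ON.
Cu²⁺ is absent, so MibV is inactive.
Ornithine is present, so ZorV is active.
With repressor ZorV bound, *vorU* is not transcribed.
So VorU is not produced.
With no repressor bound, *fubV* is transcribed.
→ *fubV* is ON.
Fuculose is present, so OxaG is inactive.
Norleucine is present, so OxaA is inactive.
Required activator OxaA is absent, so *velG* is not transcribed.
So VelG is not produced.
With no repressor bound, *qilX* is transcribed.
→ *qilX* is ON.
Melibiose is present, so SovB is inactive.
Required activator SovB is absent, so *dovU* is not transcribed.
So DovU is not produced.
With no repressor bound, *gixJ* is transcribed.
→ *gixJ* is ON.
4 of the 4 genes are transcribed.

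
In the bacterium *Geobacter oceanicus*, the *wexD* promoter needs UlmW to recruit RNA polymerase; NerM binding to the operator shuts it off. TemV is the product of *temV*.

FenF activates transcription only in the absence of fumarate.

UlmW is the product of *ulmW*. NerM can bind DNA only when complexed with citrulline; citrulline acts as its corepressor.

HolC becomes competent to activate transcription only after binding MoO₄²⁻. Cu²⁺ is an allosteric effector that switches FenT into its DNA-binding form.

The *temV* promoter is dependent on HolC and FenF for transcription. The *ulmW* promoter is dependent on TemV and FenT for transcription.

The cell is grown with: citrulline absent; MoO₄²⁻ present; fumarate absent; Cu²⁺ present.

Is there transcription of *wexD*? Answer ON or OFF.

ON

MoO₄²⁻ is present, so HolC is active.
Fumarate is absent, so FenF is active.
No repressor is bound and HolC and FenF are active, so *temV* is transcribed.
So TemV is produced and active.
Cu²⁺ is present, so FenT is active.
No repressor is bound and TemV and FenT are active, so *ulmW* is transcribed.
So UlmW is produced and active.
Citrulline is absent, so NerM is inactive.
No repressor is bound and UlmW is active, so *wexD* is transcribed.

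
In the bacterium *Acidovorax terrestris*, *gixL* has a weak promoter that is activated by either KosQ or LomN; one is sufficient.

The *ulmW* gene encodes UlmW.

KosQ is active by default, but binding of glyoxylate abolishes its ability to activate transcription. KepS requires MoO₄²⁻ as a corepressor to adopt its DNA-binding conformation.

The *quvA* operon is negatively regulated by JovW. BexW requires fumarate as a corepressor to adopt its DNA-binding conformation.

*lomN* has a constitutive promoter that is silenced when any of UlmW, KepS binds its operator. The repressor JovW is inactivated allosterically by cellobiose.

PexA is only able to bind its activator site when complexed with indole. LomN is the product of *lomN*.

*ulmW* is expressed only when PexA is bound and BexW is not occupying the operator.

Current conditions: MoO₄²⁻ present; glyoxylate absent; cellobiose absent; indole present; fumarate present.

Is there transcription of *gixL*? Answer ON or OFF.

ON

Glyoxylate is absent, so KosQ is active.
Fumarate is present, so BexW is active.
Indole is present, so PexA is active.
With repressor BexW bound, *ulmW* is not transcribed.
So UlmW is not produced.
MoO₄²⁻ is present, so KepS is active.
With repressor KepS bound, *lomN* is not transcribed.
So LomN is not produced.
Activator KosQ is present, so *gixL* is transcribed.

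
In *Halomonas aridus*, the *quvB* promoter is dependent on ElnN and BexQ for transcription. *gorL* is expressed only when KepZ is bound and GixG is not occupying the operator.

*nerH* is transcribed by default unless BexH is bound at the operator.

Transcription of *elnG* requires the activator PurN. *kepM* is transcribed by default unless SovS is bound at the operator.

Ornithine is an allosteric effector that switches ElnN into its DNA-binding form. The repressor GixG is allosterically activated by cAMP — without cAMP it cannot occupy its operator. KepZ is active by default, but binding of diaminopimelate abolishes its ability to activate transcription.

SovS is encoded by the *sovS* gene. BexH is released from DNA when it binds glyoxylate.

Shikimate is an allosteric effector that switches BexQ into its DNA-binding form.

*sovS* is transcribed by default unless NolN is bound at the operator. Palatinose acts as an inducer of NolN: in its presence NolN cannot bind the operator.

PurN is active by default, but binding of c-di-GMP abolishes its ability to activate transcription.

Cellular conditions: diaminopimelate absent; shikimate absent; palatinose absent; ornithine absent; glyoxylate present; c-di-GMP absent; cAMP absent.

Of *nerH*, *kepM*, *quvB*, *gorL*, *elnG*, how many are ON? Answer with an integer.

4

Glyoxylate is present, so BexH is inactive.
With no repressor bound, *nerH* is transcribed.
→ *nerH* is ON.
Palatinose is absent, so NolN is active.
With repressor NolN bound, *sovS* is not transcribed.
So SovS is not produced.
With no repressor bound, *kepM* is transcribed.
→ *kepM* is ON.
Ornithine is absent, so ElnN is inactive.
Shikimate is absent, so BexQ is inactive.
Required activator ElnN is absent, so *quvB* is not transcribed.
→ *quvB* is OFF.
Diaminopimelate is absent, so KepZ is active.
cAMP is absent, so GixG is inactive.
No repressor is bound and KepZ is active, so *gorL* is transcribed.
→ *gorL* is ON.
c-di-GMP is absent, so PurN is active.
No repressor is bound and PurN is active, so *elnG* is transcribed.
→ *elnG* is ON.
4 of the 5 genes are transcribed.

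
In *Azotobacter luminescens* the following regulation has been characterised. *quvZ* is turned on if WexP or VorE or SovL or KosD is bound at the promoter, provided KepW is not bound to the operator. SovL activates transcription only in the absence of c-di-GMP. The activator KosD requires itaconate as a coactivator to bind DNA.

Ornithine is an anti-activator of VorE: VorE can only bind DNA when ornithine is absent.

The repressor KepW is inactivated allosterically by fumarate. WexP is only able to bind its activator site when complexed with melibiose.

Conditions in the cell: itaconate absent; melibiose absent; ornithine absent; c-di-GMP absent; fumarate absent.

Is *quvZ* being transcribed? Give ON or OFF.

OFF

Fumarate is absent, so KepW is active.
Melibiose is absent, so WexP is inactive.
Ornithine is absent, so VorE is active.
c-di-GMP is absent, so SovL is active.
Itaconate is absent, so KosD is inactive.
With repressor KepW bound, *quvZ* is not transcribed.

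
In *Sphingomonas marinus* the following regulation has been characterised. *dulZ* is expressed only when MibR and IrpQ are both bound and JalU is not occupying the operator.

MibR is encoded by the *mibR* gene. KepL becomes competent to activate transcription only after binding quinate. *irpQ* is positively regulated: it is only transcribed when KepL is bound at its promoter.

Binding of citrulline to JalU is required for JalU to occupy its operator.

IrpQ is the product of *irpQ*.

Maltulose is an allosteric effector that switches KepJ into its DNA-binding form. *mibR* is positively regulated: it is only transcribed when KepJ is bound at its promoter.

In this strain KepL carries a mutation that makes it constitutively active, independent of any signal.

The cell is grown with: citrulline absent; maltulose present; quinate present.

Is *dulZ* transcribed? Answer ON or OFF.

Maltulose is present, so KepJ is active.
No repressor is bound and KepJ is active, so *mibR* is transcribed.
So MibR is produced and active.
Citrulline is absent, so JalU is inactive.
KepL is constitutively active in this strain.
No repressor is bound and KepL is active, so *irpQ* is transcribed.
So IrpQ is produced and active.
No repressor is bound and MibR and IrpQ are active, so *dulZ* is transcribed.

ON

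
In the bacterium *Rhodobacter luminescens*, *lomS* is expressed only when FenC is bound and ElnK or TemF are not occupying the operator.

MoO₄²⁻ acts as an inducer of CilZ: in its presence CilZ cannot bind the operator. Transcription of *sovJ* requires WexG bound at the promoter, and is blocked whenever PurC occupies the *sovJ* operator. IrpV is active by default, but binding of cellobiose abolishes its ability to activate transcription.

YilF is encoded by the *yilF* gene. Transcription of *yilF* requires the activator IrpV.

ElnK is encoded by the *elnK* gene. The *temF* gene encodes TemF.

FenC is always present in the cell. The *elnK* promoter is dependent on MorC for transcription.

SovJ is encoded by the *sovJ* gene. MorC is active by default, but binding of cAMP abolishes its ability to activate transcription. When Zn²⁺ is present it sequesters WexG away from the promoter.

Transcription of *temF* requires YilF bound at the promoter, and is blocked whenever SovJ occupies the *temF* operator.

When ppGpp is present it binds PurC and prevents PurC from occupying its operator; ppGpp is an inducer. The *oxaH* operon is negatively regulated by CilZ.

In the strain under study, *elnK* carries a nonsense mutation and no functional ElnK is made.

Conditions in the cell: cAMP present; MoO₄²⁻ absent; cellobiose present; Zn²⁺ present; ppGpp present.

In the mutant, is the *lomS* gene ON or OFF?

FenC is produced constitutively and is active.
ElnK is non-functional in this strain, so it has no effect.
ppGpp is present, so PurC is inactive.
Zn²⁺ is present, so WexG is inactive.
Required activator WexG is absent, so *sovJ* is not transcribed.
So SovJ is not produced.
Cellobiose is present, so IrpV is inactive.
Required activator IrpV is absent, so *yilF* is not transcribed.
So YilF is not produced.
Required activator YilF is absent, so *temF* is not transcribed.
So TemF is not produced.
No repressor is bound and FenC is active, so *lomS* is transcribed.

ON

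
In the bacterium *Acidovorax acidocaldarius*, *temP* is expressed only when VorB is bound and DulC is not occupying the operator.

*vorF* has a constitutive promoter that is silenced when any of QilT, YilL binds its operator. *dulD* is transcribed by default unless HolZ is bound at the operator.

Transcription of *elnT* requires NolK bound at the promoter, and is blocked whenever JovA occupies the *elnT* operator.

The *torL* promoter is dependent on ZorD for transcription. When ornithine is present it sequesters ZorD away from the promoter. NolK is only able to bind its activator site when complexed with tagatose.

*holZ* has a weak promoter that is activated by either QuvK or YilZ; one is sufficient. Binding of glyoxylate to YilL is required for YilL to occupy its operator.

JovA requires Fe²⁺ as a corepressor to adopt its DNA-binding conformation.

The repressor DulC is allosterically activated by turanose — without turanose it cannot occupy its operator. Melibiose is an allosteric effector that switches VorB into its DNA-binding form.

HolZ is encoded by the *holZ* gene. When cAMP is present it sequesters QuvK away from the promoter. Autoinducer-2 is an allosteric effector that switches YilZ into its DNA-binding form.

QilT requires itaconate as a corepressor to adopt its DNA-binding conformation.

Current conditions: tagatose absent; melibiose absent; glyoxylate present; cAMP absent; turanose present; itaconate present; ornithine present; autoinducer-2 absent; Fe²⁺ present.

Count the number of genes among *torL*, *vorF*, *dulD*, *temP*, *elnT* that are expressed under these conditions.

Ornithine is present, so ZorD is inactive.
Required activator ZorD is absent, so *torL* is not transcribed.
→ *torL* is OFF.
Itaconate is present, so QilT is active.
Glyoxylate is present, so YilL is active.
With repressor QilT bound, *vorF* is not transcribed.
→ *vorF* is OFF.
cAMP is absent, so QuvK is active.
Autoinducer-2 is absent, so YilZ is inactive.
Activator QuvK is present, so *holZ* is transcribed.
So HolZ is produced and active.
With repressor HolZ bound, *dulD* is not transcribed.
→ *dulD* is OFF.
Turanose is present, so DulC is active.
Melibiose is absent, so VorB is inactive.
With repressor DulC bound, *temP* is not transcribed.
→ *temP* is OFF.
Tagatose is absent, so NolK is inactive.
Fe²⁺ is present, so JovA is active.
With repressor JovA bound, *elnT* is not transcribed.
→ *elnT* is OFF.
0 of the 5 genes are transcribed.

0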